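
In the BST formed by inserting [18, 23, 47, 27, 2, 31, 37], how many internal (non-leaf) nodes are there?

Tree built from: [18, 23, 47, 27, 2, 31, 37]
Tree (level-order array): [18, 2, 23, None, None, None, 47, 27, None, None, 31, None, 37]
Rule: An internal node has at least one child.
Per-node child counts:
  node 18: 2 child(ren)
  node 2: 0 child(ren)
  node 23: 1 child(ren)
  node 47: 1 child(ren)
  node 27: 1 child(ren)
  node 31: 1 child(ren)
  node 37: 0 child(ren)
Matching nodes: [18, 23, 47, 27, 31]
Count of internal (non-leaf) nodes: 5


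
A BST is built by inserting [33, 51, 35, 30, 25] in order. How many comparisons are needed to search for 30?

Search path for 30: 33 -> 30
Found: True
Comparisons: 2


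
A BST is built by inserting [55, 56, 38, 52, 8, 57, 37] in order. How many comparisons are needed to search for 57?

Search path for 57: 55 -> 56 -> 57
Found: True
Comparisons: 3


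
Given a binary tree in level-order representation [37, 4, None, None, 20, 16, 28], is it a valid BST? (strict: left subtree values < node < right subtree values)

Level-order array: [37, 4, None, None, 20, 16, 28]
Validate using subtree bounds (lo, hi): at each node, require lo < value < hi,
then recurse left with hi=value and right with lo=value.
Preorder trace (stopping at first violation):
  at node 37 with bounds (-inf, +inf): OK
  at node 4 with bounds (-inf, 37): OK
  at node 20 with bounds (4, 37): OK
  at node 16 with bounds (4, 20): OK
  at node 28 with bounds (20, 37): OK
No violation found at any node.
Result: Valid BST


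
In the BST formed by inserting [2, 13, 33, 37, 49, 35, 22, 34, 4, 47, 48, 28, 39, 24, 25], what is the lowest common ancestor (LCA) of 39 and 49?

Tree insertion order: [2, 13, 33, 37, 49, 35, 22, 34, 4, 47, 48, 28, 39, 24, 25]
Tree (level-order array): [2, None, 13, 4, 33, None, None, 22, 37, None, 28, 35, 49, 24, None, 34, None, 47, None, None, 25, None, None, 39, 48]
In a BST, the LCA of p=39, q=49 is the first node v on the
root-to-leaf path with p <= v <= q (go left if both < v, right if both > v).
Walk from root:
  at 2: both 39 and 49 > 2, go right
  at 13: both 39 and 49 > 13, go right
  at 33: both 39 and 49 > 33, go right
  at 37: both 39 and 49 > 37, go right
  at 49: 39 <= 49 <= 49, this is the LCA
LCA = 49


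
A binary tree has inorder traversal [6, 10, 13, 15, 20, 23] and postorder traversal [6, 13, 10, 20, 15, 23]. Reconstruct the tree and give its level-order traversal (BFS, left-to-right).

Inorder:   [6, 10, 13, 15, 20, 23]
Postorder: [6, 13, 10, 20, 15, 23]
Algorithm: postorder visits root last, so walk postorder right-to-left;
each value is the root of the current inorder slice — split it at that
value, recurse on the right subtree first, then the left.
Recursive splits:
  root=23; inorder splits into left=[6, 10, 13, 15, 20], right=[]
  root=15; inorder splits into left=[6, 10, 13], right=[20]
  root=20; inorder splits into left=[], right=[]
  root=10; inorder splits into left=[6], right=[13]
  root=13; inorder splits into left=[], right=[]
  root=6; inorder splits into left=[], right=[]
Reconstructed level-order: [23, 15, 10, 20, 6, 13]


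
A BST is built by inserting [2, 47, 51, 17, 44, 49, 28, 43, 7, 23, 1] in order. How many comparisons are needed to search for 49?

Search path for 49: 2 -> 47 -> 51 -> 49
Found: True
Comparisons: 4


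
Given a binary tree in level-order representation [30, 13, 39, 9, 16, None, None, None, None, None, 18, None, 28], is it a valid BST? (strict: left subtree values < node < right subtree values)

Level-order array: [30, 13, 39, 9, 16, None, None, None, None, None, 18, None, 28]
Validate using subtree bounds (lo, hi): at each node, require lo < value < hi,
then recurse left with hi=value and right with lo=value.
Preorder trace (stopping at first violation):
  at node 30 with bounds (-inf, +inf): OK
  at node 13 with bounds (-inf, 30): OK
  at node 9 with bounds (-inf, 13): OK
  at node 16 with bounds (13, 30): OK
  at node 18 with bounds (16, 30): OK
  at node 28 with bounds (18, 30): OK
  at node 39 with bounds (30, +inf): OK
No violation found at any node.
Result: Valid BST


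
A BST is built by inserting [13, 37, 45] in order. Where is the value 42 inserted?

Starting tree (level order): [13, None, 37, None, 45]
Insertion path: 13 -> 37 -> 45
Result: insert 42 as left child of 45
Final tree (level order): [13, None, 37, None, 45, 42]


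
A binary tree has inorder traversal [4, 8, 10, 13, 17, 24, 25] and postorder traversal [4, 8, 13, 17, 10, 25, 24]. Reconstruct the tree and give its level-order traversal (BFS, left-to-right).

Inorder:   [4, 8, 10, 13, 17, 24, 25]
Postorder: [4, 8, 13, 17, 10, 25, 24]
Algorithm: postorder visits root last, so walk postorder right-to-left;
each value is the root of the current inorder slice — split it at that
value, recurse on the right subtree first, then the left.
Recursive splits:
  root=24; inorder splits into left=[4, 8, 10, 13, 17], right=[25]
  root=25; inorder splits into left=[], right=[]
  root=10; inorder splits into left=[4, 8], right=[13, 17]
  root=17; inorder splits into left=[13], right=[]
  root=13; inorder splits into left=[], right=[]
  root=8; inorder splits into left=[4], right=[]
  root=4; inorder splits into left=[], right=[]
Reconstructed level-order: [24, 10, 25, 8, 17, 4, 13]


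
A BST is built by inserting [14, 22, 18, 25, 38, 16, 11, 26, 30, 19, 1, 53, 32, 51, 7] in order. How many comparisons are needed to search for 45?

Search path for 45: 14 -> 22 -> 25 -> 38 -> 53 -> 51
Found: False
Comparisons: 6


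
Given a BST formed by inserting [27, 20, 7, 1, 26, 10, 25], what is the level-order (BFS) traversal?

Tree insertion order: [27, 20, 7, 1, 26, 10, 25]
Tree (level-order array): [27, 20, None, 7, 26, 1, 10, 25]
BFS from the root, enqueuing left then right child of each popped node:
  queue [27] -> pop 27, enqueue [20], visited so far: [27]
  queue [20] -> pop 20, enqueue [7, 26], visited so far: [27, 20]
  queue [7, 26] -> pop 7, enqueue [1, 10], visited so far: [27, 20, 7]
  queue [26, 1, 10] -> pop 26, enqueue [25], visited so far: [27, 20, 7, 26]
  queue [1, 10, 25] -> pop 1, enqueue [none], visited so far: [27, 20, 7, 26, 1]
  queue [10, 25] -> pop 10, enqueue [none], visited so far: [27, 20, 7, 26, 1, 10]
  queue [25] -> pop 25, enqueue [none], visited so far: [27, 20, 7, 26, 1, 10, 25]
Result: [27, 20, 7, 26, 1, 10, 25]


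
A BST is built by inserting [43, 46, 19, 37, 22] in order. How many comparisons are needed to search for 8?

Search path for 8: 43 -> 19
Found: False
Comparisons: 2


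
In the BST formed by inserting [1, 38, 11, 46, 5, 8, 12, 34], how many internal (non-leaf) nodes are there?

Tree built from: [1, 38, 11, 46, 5, 8, 12, 34]
Tree (level-order array): [1, None, 38, 11, 46, 5, 12, None, None, None, 8, None, 34]
Rule: An internal node has at least one child.
Per-node child counts:
  node 1: 1 child(ren)
  node 38: 2 child(ren)
  node 11: 2 child(ren)
  node 5: 1 child(ren)
  node 8: 0 child(ren)
  node 12: 1 child(ren)
  node 34: 0 child(ren)
  node 46: 0 child(ren)
Matching nodes: [1, 38, 11, 5, 12]
Count of internal (non-leaf) nodes: 5


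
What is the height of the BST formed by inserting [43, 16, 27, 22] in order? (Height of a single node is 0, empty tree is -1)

Insertion order: [43, 16, 27, 22]
Tree (level-order array): [43, 16, None, None, 27, 22]
Compute height bottom-up (empty subtree = -1):
  height(22) = 1 + max(-1, -1) = 0
  height(27) = 1 + max(0, -1) = 1
  height(16) = 1 + max(-1, 1) = 2
  height(43) = 1 + max(2, -1) = 3
Height = 3


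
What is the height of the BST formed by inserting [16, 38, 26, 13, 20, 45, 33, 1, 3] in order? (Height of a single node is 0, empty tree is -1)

Insertion order: [16, 38, 26, 13, 20, 45, 33, 1, 3]
Tree (level-order array): [16, 13, 38, 1, None, 26, 45, None, 3, 20, 33]
Compute height bottom-up (empty subtree = -1):
  height(3) = 1 + max(-1, -1) = 0
  height(1) = 1 + max(-1, 0) = 1
  height(13) = 1 + max(1, -1) = 2
  height(20) = 1 + max(-1, -1) = 0
  height(33) = 1 + max(-1, -1) = 0
  height(26) = 1 + max(0, 0) = 1
  height(45) = 1 + max(-1, -1) = 0
  height(38) = 1 + max(1, 0) = 2
  height(16) = 1 + max(2, 2) = 3
Height = 3


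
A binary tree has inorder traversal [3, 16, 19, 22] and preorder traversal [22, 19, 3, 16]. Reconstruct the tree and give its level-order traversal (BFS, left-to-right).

Inorder:  [3, 16, 19, 22]
Preorder: [22, 19, 3, 16]
Algorithm: preorder visits root first, so consume preorder in order;
for each root, split the current inorder slice at that value into
left-subtree inorder and right-subtree inorder, then recurse.
Recursive splits:
  root=22; inorder splits into left=[3, 16, 19], right=[]
  root=19; inorder splits into left=[3, 16], right=[]
  root=3; inorder splits into left=[], right=[16]
  root=16; inorder splits into left=[], right=[]
Reconstructed level-order: [22, 19, 3, 16]


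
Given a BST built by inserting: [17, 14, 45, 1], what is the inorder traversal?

Tree insertion order: [17, 14, 45, 1]
Tree (level-order array): [17, 14, 45, 1]
Inorder traversal: [1, 14, 17, 45]


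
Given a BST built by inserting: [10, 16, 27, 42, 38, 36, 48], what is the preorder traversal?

Tree insertion order: [10, 16, 27, 42, 38, 36, 48]
Tree (level-order array): [10, None, 16, None, 27, None, 42, 38, 48, 36]
Preorder traversal: [10, 16, 27, 42, 38, 36, 48]


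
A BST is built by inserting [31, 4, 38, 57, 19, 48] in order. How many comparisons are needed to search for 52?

Search path for 52: 31 -> 38 -> 57 -> 48
Found: False
Comparisons: 4


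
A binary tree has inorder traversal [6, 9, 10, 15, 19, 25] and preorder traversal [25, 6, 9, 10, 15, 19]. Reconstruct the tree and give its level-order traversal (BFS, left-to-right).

Inorder:  [6, 9, 10, 15, 19, 25]
Preorder: [25, 6, 9, 10, 15, 19]
Algorithm: preorder visits root first, so consume preorder in order;
for each root, split the current inorder slice at that value into
left-subtree inorder and right-subtree inorder, then recurse.
Recursive splits:
  root=25; inorder splits into left=[6, 9, 10, 15, 19], right=[]
  root=6; inorder splits into left=[], right=[9, 10, 15, 19]
  root=9; inorder splits into left=[], right=[10, 15, 19]
  root=10; inorder splits into left=[], right=[15, 19]
  root=15; inorder splits into left=[], right=[19]
  root=19; inorder splits into left=[], right=[]
Reconstructed level-order: [25, 6, 9, 10, 15, 19]


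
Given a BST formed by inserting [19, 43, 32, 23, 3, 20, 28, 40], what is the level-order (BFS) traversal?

Tree insertion order: [19, 43, 32, 23, 3, 20, 28, 40]
Tree (level-order array): [19, 3, 43, None, None, 32, None, 23, 40, 20, 28]
BFS from the root, enqueuing left then right child of each popped node:
  queue [19] -> pop 19, enqueue [3, 43], visited so far: [19]
  queue [3, 43] -> pop 3, enqueue [none], visited so far: [19, 3]
  queue [43] -> pop 43, enqueue [32], visited so far: [19, 3, 43]
  queue [32] -> pop 32, enqueue [23, 40], visited so far: [19, 3, 43, 32]
  queue [23, 40] -> pop 23, enqueue [20, 28], visited so far: [19, 3, 43, 32, 23]
  queue [40, 20, 28] -> pop 40, enqueue [none], visited so far: [19, 3, 43, 32, 23, 40]
  queue [20, 28] -> pop 20, enqueue [none], visited so far: [19, 3, 43, 32, 23, 40, 20]
  queue [28] -> pop 28, enqueue [none], visited so far: [19, 3, 43, 32, 23, 40, 20, 28]
Result: [19, 3, 43, 32, 23, 40, 20, 28]


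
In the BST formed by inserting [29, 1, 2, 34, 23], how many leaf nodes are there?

Tree built from: [29, 1, 2, 34, 23]
Tree (level-order array): [29, 1, 34, None, 2, None, None, None, 23]
Rule: A leaf has 0 children.
Per-node child counts:
  node 29: 2 child(ren)
  node 1: 1 child(ren)
  node 2: 1 child(ren)
  node 23: 0 child(ren)
  node 34: 0 child(ren)
Matching nodes: [23, 34]
Count of leaf nodes: 2


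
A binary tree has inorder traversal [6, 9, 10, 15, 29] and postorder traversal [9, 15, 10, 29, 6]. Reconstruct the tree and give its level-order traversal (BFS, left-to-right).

Inorder:   [6, 9, 10, 15, 29]
Postorder: [9, 15, 10, 29, 6]
Algorithm: postorder visits root last, so walk postorder right-to-left;
each value is the root of the current inorder slice — split it at that
value, recurse on the right subtree first, then the left.
Recursive splits:
  root=6; inorder splits into left=[], right=[9, 10, 15, 29]
  root=29; inorder splits into left=[9, 10, 15], right=[]
  root=10; inorder splits into left=[9], right=[15]
  root=15; inorder splits into left=[], right=[]
  root=9; inorder splits into left=[], right=[]
Reconstructed level-order: [6, 29, 10, 9, 15]


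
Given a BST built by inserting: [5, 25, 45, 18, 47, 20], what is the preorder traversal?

Tree insertion order: [5, 25, 45, 18, 47, 20]
Tree (level-order array): [5, None, 25, 18, 45, None, 20, None, 47]
Preorder traversal: [5, 25, 18, 20, 45, 47]


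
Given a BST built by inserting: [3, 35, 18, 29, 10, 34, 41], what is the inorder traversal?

Tree insertion order: [3, 35, 18, 29, 10, 34, 41]
Tree (level-order array): [3, None, 35, 18, 41, 10, 29, None, None, None, None, None, 34]
Inorder traversal: [3, 10, 18, 29, 34, 35, 41]


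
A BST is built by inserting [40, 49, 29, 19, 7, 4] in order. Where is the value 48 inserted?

Starting tree (level order): [40, 29, 49, 19, None, None, None, 7, None, 4]
Insertion path: 40 -> 49
Result: insert 48 as left child of 49
Final tree (level order): [40, 29, 49, 19, None, 48, None, 7, None, None, None, 4]


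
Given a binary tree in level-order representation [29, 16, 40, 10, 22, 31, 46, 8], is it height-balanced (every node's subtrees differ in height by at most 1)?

Tree (level-order array): [29, 16, 40, 10, 22, 31, 46, 8]
Definition: a tree is height-balanced if, at every node, |h(left) - h(right)| <= 1 (empty subtree has height -1).
Bottom-up per-node check:
  node 8: h_left=-1, h_right=-1, diff=0 [OK], height=0
  node 10: h_left=0, h_right=-1, diff=1 [OK], height=1
  node 22: h_left=-1, h_right=-1, diff=0 [OK], height=0
  node 16: h_left=1, h_right=0, diff=1 [OK], height=2
  node 31: h_left=-1, h_right=-1, diff=0 [OK], height=0
  node 46: h_left=-1, h_right=-1, diff=0 [OK], height=0
  node 40: h_left=0, h_right=0, diff=0 [OK], height=1
  node 29: h_left=2, h_right=1, diff=1 [OK], height=3
All nodes satisfy the balance condition.
Result: Balanced


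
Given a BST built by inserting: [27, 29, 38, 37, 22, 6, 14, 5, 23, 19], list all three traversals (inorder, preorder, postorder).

Tree insertion order: [27, 29, 38, 37, 22, 6, 14, 5, 23, 19]
Tree (level-order array): [27, 22, 29, 6, 23, None, 38, 5, 14, None, None, 37, None, None, None, None, 19]
Inorder (L, root, R): [5, 6, 14, 19, 22, 23, 27, 29, 37, 38]
Preorder (root, L, R): [27, 22, 6, 5, 14, 19, 23, 29, 38, 37]
Postorder (L, R, root): [5, 19, 14, 6, 23, 22, 37, 38, 29, 27]


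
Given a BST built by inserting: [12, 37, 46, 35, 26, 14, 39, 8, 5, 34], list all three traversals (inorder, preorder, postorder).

Tree insertion order: [12, 37, 46, 35, 26, 14, 39, 8, 5, 34]
Tree (level-order array): [12, 8, 37, 5, None, 35, 46, None, None, 26, None, 39, None, 14, 34]
Inorder (L, root, R): [5, 8, 12, 14, 26, 34, 35, 37, 39, 46]
Preorder (root, L, R): [12, 8, 5, 37, 35, 26, 14, 34, 46, 39]
Postorder (L, R, root): [5, 8, 14, 34, 26, 35, 39, 46, 37, 12]


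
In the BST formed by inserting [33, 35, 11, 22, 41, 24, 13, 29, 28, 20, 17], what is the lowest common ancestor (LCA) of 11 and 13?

Tree insertion order: [33, 35, 11, 22, 41, 24, 13, 29, 28, 20, 17]
Tree (level-order array): [33, 11, 35, None, 22, None, 41, 13, 24, None, None, None, 20, None, 29, 17, None, 28]
In a BST, the LCA of p=11, q=13 is the first node v on the
root-to-leaf path with p <= v <= q (go left if both < v, right if both > v).
Walk from root:
  at 33: both 11 and 13 < 33, go left
  at 11: 11 <= 11 <= 13, this is the LCA
LCA = 11


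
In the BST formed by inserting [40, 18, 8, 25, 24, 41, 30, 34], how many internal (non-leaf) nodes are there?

Tree built from: [40, 18, 8, 25, 24, 41, 30, 34]
Tree (level-order array): [40, 18, 41, 8, 25, None, None, None, None, 24, 30, None, None, None, 34]
Rule: An internal node has at least one child.
Per-node child counts:
  node 40: 2 child(ren)
  node 18: 2 child(ren)
  node 8: 0 child(ren)
  node 25: 2 child(ren)
  node 24: 0 child(ren)
  node 30: 1 child(ren)
  node 34: 0 child(ren)
  node 41: 0 child(ren)
Matching nodes: [40, 18, 25, 30]
Count of internal (non-leaf) nodes: 4


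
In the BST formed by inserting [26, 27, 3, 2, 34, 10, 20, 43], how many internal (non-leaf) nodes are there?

Tree built from: [26, 27, 3, 2, 34, 10, 20, 43]
Tree (level-order array): [26, 3, 27, 2, 10, None, 34, None, None, None, 20, None, 43]
Rule: An internal node has at least one child.
Per-node child counts:
  node 26: 2 child(ren)
  node 3: 2 child(ren)
  node 2: 0 child(ren)
  node 10: 1 child(ren)
  node 20: 0 child(ren)
  node 27: 1 child(ren)
  node 34: 1 child(ren)
  node 43: 0 child(ren)
Matching nodes: [26, 3, 10, 27, 34]
Count of internal (non-leaf) nodes: 5


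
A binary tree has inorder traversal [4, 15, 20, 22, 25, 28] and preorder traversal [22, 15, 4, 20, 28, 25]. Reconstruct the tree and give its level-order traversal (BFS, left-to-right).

Inorder:  [4, 15, 20, 22, 25, 28]
Preorder: [22, 15, 4, 20, 28, 25]
Algorithm: preorder visits root first, so consume preorder in order;
for each root, split the current inorder slice at that value into
left-subtree inorder and right-subtree inorder, then recurse.
Recursive splits:
  root=22; inorder splits into left=[4, 15, 20], right=[25, 28]
  root=15; inorder splits into left=[4], right=[20]
  root=4; inorder splits into left=[], right=[]
  root=20; inorder splits into left=[], right=[]
  root=28; inorder splits into left=[25], right=[]
  root=25; inorder splits into left=[], right=[]
Reconstructed level-order: [22, 15, 28, 4, 20, 25]


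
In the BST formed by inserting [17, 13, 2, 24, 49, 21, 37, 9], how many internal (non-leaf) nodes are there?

Tree built from: [17, 13, 2, 24, 49, 21, 37, 9]
Tree (level-order array): [17, 13, 24, 2, None, 21, 49, None, 9, None, None, 37]
Rule: An internal node has at least one child.
Per-node child counts:
  node 17: 2 child(ren)
  node 13: 1 child(ren)
  node 2: 1 child(ren)
  node 9: 0 child(ren)
  node 24: 2 child(ren)
  node 21: 0 child(ren)
  node 49: 1 child(ren)
  node 37: 0 child(ren)
Matching nodes: [17, 13, 2, 24, 49]
Count of internal (non-leaf) nodes: 5


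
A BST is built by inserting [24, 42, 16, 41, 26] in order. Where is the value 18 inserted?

Starting tree (level order): [24, 16, 42, None, None, 41, None, 26]
Insertion path: 24 -> 16
Result: insert 18 as right child of 16
Final tree (level order): [24, 16, 42, None, 18, 41, None, None, None, 26]


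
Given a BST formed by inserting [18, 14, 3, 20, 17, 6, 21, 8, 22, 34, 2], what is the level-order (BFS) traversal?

Tree insertion order: [18, 14, 3, 20, 17, 6, 21, 8, 22, 34, 2]
Tree (level-order array): [18, 14, 20, 3, 17, None, 21, 2, 6, None, None, None, 22, None, None, None, 8, None, 34]
BFS from the root, enqueuing left then right child of each popped node:
  queue [18] -> pop 18, enqueue [14, 20], visited so far: [18]
  queue [14, 20] -> pop 14, enqueue [3, 17], visited so far: [18, 14]
  queue [20, 3, 17] -> pop 20, enqueue [21], visited so far: [18, 14, 20]
  queue [3, 17, 21] -> pop 3, enqueue [2, 6], visited so far: [18, 14, 20, 3]
  queue [17, 21, 2, 6] -> pop 17, enqueue [none], visited so far: [18, 14, 20, 3, 17]
  queue [21, 2, 6] -> pop 21, enqueue [22], visited so far: [18, 14, 20, 3, 17, 21]
  queue [2, 6, 22] -> pop 2, enqueue [none], visited so far: [18, 14, 20, 3, 17, 21, 2]
  queue [6, 22] -> pop 6, enqueue [8], visited so far: [18, 14, 20, 3, 17, 21, 2, 6]
  queue [22, 8] -> pop 22, enqueue [34], visited so far: [18, 14, 20, 3, 17, 21, 2, 6, 22]
  queue [8, 34] -> pop 8, enqueue [none], visited so far: [18, 14, 20, 3, 17, 21, 2, 6, 22, 8]
  queue [34] -> pop 34, enqueue [none], visited so far: [18, 14, 20, 3, 17, 21, 2, 6, 22, 8, 34]
Result: [18, 14, 20, 3, 17, 21, 2, 6, 22, 8, 34]


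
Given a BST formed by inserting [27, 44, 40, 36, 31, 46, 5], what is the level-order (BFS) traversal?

Tree insertion order: [27, 44, 40, 36, 31, 46, 5]
Tree (level-order array): [27, 5, 44, None, None, 40, 46, 36, None, None, None, 31]
BFS from the root, enqueuing left then right child of each popped node:
  queue [27] -> pop 27, enqueue [5, 44], visited so far: [27]
  queue [5, 44] -> pop 5, enqueue [none], visited so far: [27, 5]
  queue [44] -> pop 44, enqueue [40, 46], visited so far: [27, 5, 44]
  queue [40, 46] -> pop 40, enqueue [36], visited so far: [27, 5, 44, 40]
  queue [46, 36] -> pop 46, enqueue [none], visited so far: [27, 5, 44, 40, 46]
  queue [36] -> pop 36, enqueue [31], visited so far: [27, 5, 44, 40, 46, 36]
  queue [31] -> pop 31, enqueue [none], visited so far: [27, 5, 44, 40, 46, 36, 31]
Result: [27, 5, 44, 40, 46, 36, 31]


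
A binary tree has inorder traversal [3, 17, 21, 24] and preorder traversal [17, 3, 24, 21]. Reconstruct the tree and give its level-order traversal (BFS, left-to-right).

Inorder:  [3, 17, 21, 24]
Preorder: [17, 3, 24, 21]
Algorithm: preorder visits root first, so consume preorder in order;
for each root, split the current inorder slice at that value into
left-subtree inorder and right-subtree inorder, then recurse.
Recursive splits:
  root=17; inorder splits into left=[3], right=[21, 24]
  root=3; inorder splits into left=[], right=[]
  root=24; inorder splits into left=[21], right=[]
  root=21; inorder splits into left=[], right=[]
Reconstructed level-order: [17, 3, 24, 21]


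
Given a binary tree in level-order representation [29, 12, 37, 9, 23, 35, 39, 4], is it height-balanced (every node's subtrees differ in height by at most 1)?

Tree (level-order array): [29, 12, 37, 9, 23, 35, 39, 4]
Definition: a tree is height-balanced if, at every node, |h(left) - h(right)| <= 1 (empty subtree has height -1).
Bottom-up per-node check:
  node 4: h_left=-1, h_right=-1, diff=0 [OK], height=0
  node 9: h_left=0, h_right=-1, diff=1 [OK], height=1
  node 23: h_left=-1, h_right=-1, diff=0 [OK], height=0
  node 12: h_left=1, h_right=0, diff=1 [OK], height=2
  node 35: h_left=-1, h_right=-1, diff=0 [OK], height=0
  node 39: h_left=-1, h_right=-1, diff=0 [OK], height=0
  node 37: h_left=0, h_right=0, diff=0 [OK], height=1
  node 29: h_left=2, h_right=1, diff=1 [OK], height=3
All nodes satisfy the balance condition.
Result: Balanced


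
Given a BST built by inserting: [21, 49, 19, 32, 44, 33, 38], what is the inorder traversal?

Tree insertion order: [21, 49, 19, 32, 44, 33, 38]
Tree (level-order array): [21, 19, 49, None, None, 32, None, None, 44, 33, None, None, 38]
Inorder traversal: [19, 21, 32, 33, 38, 44, 49]


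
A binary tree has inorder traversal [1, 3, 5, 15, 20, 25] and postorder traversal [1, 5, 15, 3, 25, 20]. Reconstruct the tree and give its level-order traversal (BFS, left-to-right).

Inorder:   [1, 3, 5, 15, 20, 25]
Postorder: [1, 5, 15, 3, 25, 20]
Algorithm: postorder visits root last, so walk postorder right-to-left;
each value is the root of the current inorder slice — split it at that
value, recurse on the right subtree first, then the left.
Recursive splits:
  root=20; inorder splits into left=[1, 3, 5, 15], right=[25]
  root=25; inorder splits into left=[], right=[]
  root=3; inorder splits into left=[1], right=[5, 15]
  root=15; inorder splits into left=[5], right=[]
  root=5; inorder splits into left=[], right=[]
  root=1; inorder splits into left=[], right=[]
Reconstructed level-order: [20, 3, 25, 1, 15, 5]


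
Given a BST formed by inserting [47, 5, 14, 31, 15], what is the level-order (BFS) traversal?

Tree insertion order: [47, 5, 14, 31, 15]
Tree (level-order array): [47, 5, None, None, 14, None, 31, 15]
BFS from the root, enqueuing left then right child of each popped node:
  queue [47] -> pop 47, enqueue [5], visited so far: [47]
  queue [5] -> pop 5, enqueue [14], visited so far: [47, 5]
  queue [14] -> pop 14, enqueue [31], visited so far: [47, 5, 14]
  queue [31] -> pop 31, enqueue [15], visited so far: [47, 5, 14, 31]
  queue [15] -> pop 15, enqueue [none], visited so far: [47, 5, 14, 31, 15]
Result: [47, 5, 14, 31, 15]


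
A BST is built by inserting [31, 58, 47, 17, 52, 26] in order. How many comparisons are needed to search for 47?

Search path for 47: 31 -> 58 -> 47
Found: True
Comparisons: 3


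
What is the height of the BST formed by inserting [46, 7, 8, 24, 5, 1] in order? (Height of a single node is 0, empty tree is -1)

Insertion order: [46, 7, 8, 24, 5, 1]
Tree (level-order array): [46, 7, None, 5, 8, 1, None, None, 24]
Compute height bottom-up (empty subtree = -1):
  height(1) = 1 + max(-1, -1) = 0
  height(5) = 1 + max(0, -1) = 1
  height(24) = 1 + max(-1, -1) = 0
  height(8) = 1 + max(-1, 0) = 1
  height(7) = 1 + max(1, 1) = 2
  height(46) = 1 + max(2, -1) = 3
Height = 3


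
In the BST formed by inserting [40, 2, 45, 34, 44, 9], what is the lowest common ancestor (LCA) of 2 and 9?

Tree insertion order: [40, 2, 45, 34, 44, 9]
Tree (level-order array): [40, 2, 45, None, 34, 44, None, 9]
In a BST, the LCA of p=2, q=9 is the first node v on the
root-to-leaf path with p <= v <= q (go left if both < v, right if both > v).
Walk from root:
  at 40: both 2 and 9 < 40, go left
  at 2: 2 <= 2 <= 9, this is the LCA
LCA = 2


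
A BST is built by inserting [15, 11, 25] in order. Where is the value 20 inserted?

Starting tree (level order): [15, 11, 25]
Insertion path: 15 -> 25
Result: insert 20 as left child of 25
Final tree (level order): [15, 11, 25, None, None, 20]


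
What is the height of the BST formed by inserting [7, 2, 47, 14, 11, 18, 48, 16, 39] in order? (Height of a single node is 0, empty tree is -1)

Insertion order: [7, 2, 47, 14, 11, 18, 48, 16, 39]
Tree (level-order array): [7, 2, 47, None, None, 14, 48, 11, 18, None, None, None, None, 16, 39]
Compute height bottom-up (empty subtree = -1):
  height(2) = 1 + max(-1, -1) = 0
  height(11) = 1 + max(-1, -1) = 0
  height(16) = 1 + max(-1, -1) = 0
  height(39) = 1 + max(-1, -1) = 0
  height(18) = 1 + max(0, 0) = 1
  height(14) = 1 + max(0, 1) = 2
  height(48) = 1 + max(-1, -1) = 0
  height(47) = 1 + max(2, 0) = 3
  height(7) = 1 + max(0, 3) = 4
Height = 4


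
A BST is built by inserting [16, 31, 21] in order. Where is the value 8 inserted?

Starting tree (level order): [16, None, 31, 21]
Insertion path: 16
Result: insert 8 as left child of 16
Final tree (level order): [16, 8, 31, None, None, 21]


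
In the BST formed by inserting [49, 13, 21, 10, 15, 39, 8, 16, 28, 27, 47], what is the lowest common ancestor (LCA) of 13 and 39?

Tree insertion order: [49, 13, 21, 10, 15, 39, 8, 16, 28, 27, 47]
Tree (level-order array): [49, 13, None, 10, 21, 8, None, 15, 39, None, None, None, 16, 28, 47, None, None, 27]
In a BST, the LCA of p=13, q=39 is the first node v on the
root-to-leaf path with p <= v <= q (go left if both < v, right if both > v).
Walk from root:
  at 49: both 13 and 39 < 49, go left
  at 13: 13 <= 13 <= 39, this is the LCA
LCA = 13


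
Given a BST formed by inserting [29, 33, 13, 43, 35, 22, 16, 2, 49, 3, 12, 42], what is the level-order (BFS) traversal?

Tree insertion order: [29, 33, 13, 43, 35, 22, 16, 2, 49, 3, 12, 42]
Tree (level-order array): [29, 13, 33, 2, 22, None, 43, None, 3, 16, None, 35, 49, None, 12, None, None, None, 42]
BFS from the root, enqueuing left then right child of each popped node:
  queue [29] -> pop 29, enqueue [13, 33], visited so far: [29]
  queue [13, 33] -> pop 13, enqueue [2, 22], visited so far: [29, 13]
  queue [33, 2, 22] -> pop 33, enqueue [43], visited so far: [29, 13, 33]
  queue [2, 22, 43] -> pop 2, enqueue [3], visited so far: [29, 13, 33, 2]
  queue [22, 43, 3] -> pop 22, enqueue [16], visited so far: [29, 13, 33, 2, 22]
  queue [43, 3, 16] -> pop 43, enqueue [35, 49], visited so far: [29, 13, 33, 2, 22, 43]
  queue [3, 16, 35, 49] -> pop 3, enqueue [12], visited so far: [29, 13, 33, 2, 22, 43, 3]
  queue [16, 35, 49, 12] -> pop 16, enqueue [none], visited so far: [29, 13, 33, 2, 22, 43, 3, 16]
  queue [35, 49, 12] -> pop 35, enqueue [42], visited so far: [29, 13, 33, 2, 22, 43, 3, 16, 35]
  queue [49, 12, 42] -> pop 49, enqueue [none], visited so far: [29, 13, 33, 2, 22, 43, 3, 16, 35, 49]
  queue [12, 42] -> pop 12, enqueue [none], visited so far: [29, 13, 33, 2, 22, 43, 3, 16, 35, 49, 12]
  queue [42] -> pop 42, enqueue [none], visited so far: [29, 13, 33, 2, 22, 43, 3, 16, 35, 49, 12, 42]
Result: [29, 13, 33, 2, 22, 43, 3, 16, 35, 49, 12, 42]


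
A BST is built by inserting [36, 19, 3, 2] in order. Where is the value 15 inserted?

Starting tree (level order): [36, 19, None, 3, None, 2]
Insertion path: 36 -> 19 -> 3
Result: insert 15 as right child of 3
Final tree (level order): [36, 19, None, 3, None, 2, 15]


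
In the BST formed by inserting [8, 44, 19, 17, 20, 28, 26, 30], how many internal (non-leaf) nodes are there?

Tree built from: [8, 44, 19, 17, 20, 28, 26, 30]
Tree (level-order array): [8, None, 44, 19, None, 17, 20, None, None, None, 28, 26, 30]
Rule: An internal node has at least one child.
Per-node child counts:
  node 8: 1 child(ren)
  node 44: 1 child(ren)
  node 19: 2 child(ren)
  node 17: 0 child(ren)
  node 20: 1 child(ren)
  node 28: 2 child(ren)
  node 26: 0 child(ren)
  node 30: 0 child(ren)
Matching nodes: [8, 44, 19, 20, 28]
Count of internal (non-leaf) nodes: 5


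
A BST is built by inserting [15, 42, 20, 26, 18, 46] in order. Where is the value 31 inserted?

Starting tree (level order): [15, None, 42, 20, 46, 18, 26]
Insertion path: 15 -> 42 -> 20 -> 26
Result: insert 31 as right child of 26
Final tree (level order): [15, None, 42, 20, 46, 18, 26, None, None, None, None, None, 31]


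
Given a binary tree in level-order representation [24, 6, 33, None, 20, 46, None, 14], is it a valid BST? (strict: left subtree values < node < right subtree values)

Level-order array: [24, 6, 33, None, 20, 46, None, 14]
Validate using subtree bounds (lo, hi): at each node, require lo < value < hi,
then recurse left with hi=value and right with lo=value.
Preorder trace (stopping at first violation):
  at node 24 with bounds (-inf, +inf): OK
  at node 6 with bounds (-inf, 24): OK
  at node 20 with bounds (6, 24): OK
  at node 14 with bounds (6, 20): OK
  at node 33 with bounds (24, +inf): OK
  at node 46 with bounds (24, 33): VIOLATION
Node 46 violates its bound: not (24 < 46 < 33).
Result: Not a valid BST


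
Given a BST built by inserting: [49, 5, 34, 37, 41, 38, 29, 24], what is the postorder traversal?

Tree insertion order: [49, 5, 34, 37, 41, 38, 29, 24]
Tree (level-order array): [49, 5, None, None, 34, 29, 37, 24, None, None, 41, None, None, 38]
Postorder traversal: [24, 29, 38, 41, 37, 34, 5, 49]


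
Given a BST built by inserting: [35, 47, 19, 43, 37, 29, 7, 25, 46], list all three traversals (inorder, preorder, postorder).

Tree insertion order: [35, 47, 19, 43, 37, 29, 7, 25, 46]
Tree (level-order array): [35, 19, 47, 7, 29, 43, None, None, None, 25, None, 37, 46]
Inorder (L, root, R): [7, 19, 25, 29, 35, 37, 43, 46, 47]
Preorder (root, L, R): [35, 19, 7, 29, 25, 47, 43, 37, 46]
Postorder (L, R, root): [7, 25, 29, 19, 37, 46, 43, 47, 35]


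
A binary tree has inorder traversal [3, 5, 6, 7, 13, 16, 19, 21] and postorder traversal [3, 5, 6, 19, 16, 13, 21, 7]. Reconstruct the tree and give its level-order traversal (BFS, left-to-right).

Inorder:   [3, 5, 6, 7, 13, 16, 19, 21]
Postorder: [3, 5, 6, 19, 16, 13, 21, 7]
Algorithm: postorder visits root last, so walk postorder right-to-left;
each value is the root of the current inorder slice — split it at that
value, recurse on the right subtree first, then the left.
Recursive splits:
  root=7; inorder splits into left=[3, 5, 6], right=[13, 16, 19, 21]
  root=21; inorder splits into left=[13, 16, 19], right=[]
  root=13; inorder splits into left=[], right=[16, 19]
  root=16; inorder splits into left=[], right=[19]
  root=19; inorder splits into left=[], right=[]
  root=6; inorder splits into left=[3, 5], right=[]
  root=5; inorder splits into left=[3], right=[]
  root=3; inorder splits into left=[], right=[]
Reconstructed level-order: [7, 6, 21, 5, 13, 3, 16, 19]


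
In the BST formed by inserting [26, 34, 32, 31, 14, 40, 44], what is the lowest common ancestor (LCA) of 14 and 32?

Tree insertion order: [26, 34, 32, 31, 14, 40, 44]
Tree (level-order array): [26, 14, 34, None, None, 32, 40, 31, None, None, 44]
In a BST, the LCA of p=14, q=32 is the first node v on the
root-to-leaf path with p <= v <= q (go left if both < v, right if both > v).
Walk from root:
  at 26: 14 <= 26 <= 32, this is the LCA
LCA = 26


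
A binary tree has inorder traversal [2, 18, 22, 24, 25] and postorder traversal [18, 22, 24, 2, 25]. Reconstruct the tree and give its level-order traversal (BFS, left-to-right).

Inorder:   [2, 18, 22, 24, 25]
Postorder: [18, 22, 24, 2, 25]
Algorithm: postorder visits root last, so walk postorder right-to-left;
each value is the root of the current inorder slice — split it at that
value, recurse on the right subtree first, then the left.
Recursive splits:
  root=25; inorder splits into left=[2, 18, 22, 24], right=[]
  root=2; inorder splits into left=[], right=[18, 22, 24]
  root=24; inorder splits into left=[18, 22], right=[]
  root=22; inorder splits into left=[18], right=[]
  root=18; inorder splits into left=[], right=[]
Reconstructed level-order: [25, 2, 24, 22, 18]


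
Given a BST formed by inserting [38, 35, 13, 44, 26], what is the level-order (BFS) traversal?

Tree insertion order: [38, 35, 13, 44, 26]
Tree (level-order array): [38, 35, 44, 13, None, None, None, None, 26]
BFS from the root, enqueuing left then right child of each popped node:
  queue [38] -> pop 38, enqueue [35, 44], visited so far: [38]
  queue [35, 44] -> pop 35, enqueue [13], visited so far: [38, 35]
  queue [44, 13] -> pop 44, enqueue [none], visited so far: [38, 35, 44]
  queue [13] -> pop 13, enqueue [26], visited so far: [38, 35, 44, 13]
  queue [26] -> pop 26, enqueue [none], visited so far: [38, 35, 44, 13, 26]
Result: [38, 35, 44, 13, 26]


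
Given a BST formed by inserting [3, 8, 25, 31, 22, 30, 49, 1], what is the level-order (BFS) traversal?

Tree insertion order: [3, 8, 25, 31, 22, 30, 49, 1]
Tree (level-order array): [3, 1, 8, None, None, None, 25, 22, 31, None, None, 30, 49]
BFS from the root, enqueuing left then right child of each popped node:
  queue [3] -> pop 3, enqueue [1, 8], visited so far: [3]
  queue [1, 8] -> pop 1, enqueue [none], visited so far: [3, 1]
  queue [8] -> pop 8, enqueue [25], visited so far: [3, 1, 8]
  queue [25] -> pop 25, enqueue [22, 31], visited so far: [3, 1, 8, 25]
  queue [22, 31] -> pop 22, enqueue [none], visited so far: [3, 1, 8, 25, 22]
  queue [31] -> pop 31, enqueue [30, 49], visited so far: [3, 1, 8, 25, 22, 31]
  queue [30, 49] -> pop 30, enqueue [none], visited so far: [3, 1, 8, 25, 22, 31, 30]
  queue [49] -> pop 49, enqueue [none], visited so far: [3, 1, 8, 25, 22, 31, 30, 49]
Result: [3, 1, 8, 25, 22, 31, 30, 49]


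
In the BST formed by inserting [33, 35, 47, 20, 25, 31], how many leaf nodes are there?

Tree built from: [33, 35, 47, 20, 25, 31]
Tree (level-order array): [33, 20, 35, None, 25, None, 47, None, 31]
Rule: A leaf has 0 children.
Per-node child counts:
  node 33: 2 child(ren)
  node 20: 1 child(ren)
  node 25: 1 child(ren)
  node 31: 0 child(ren)
  node 35: 1 child(ren)
  node 47: 0 child(ren)
Matching nodes: [31, 47]
Count of leaf nodes: 2


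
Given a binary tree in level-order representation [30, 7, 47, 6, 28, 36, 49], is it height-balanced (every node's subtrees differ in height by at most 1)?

Tree (level-order array): [30, 7, 47, 6, 28, 36, 49]
Definition: a tree is height-balanced if, at every node, |h(left) - h(right)| <= 1 (empty subtree has height -1).
Bottom-up per-node check:
  node 6: h_left=-1, h_right=-1, diff=0 [OK], height=0
  node 28: h_left=-1, h_right=-1, diff=0 [OK], height=0
  node 7: h_left=0, h_right=0, diff=0 [OK], height=1
  node 36: h_left=-1, h_right=-1, diff=0 [OK], height=0
  node 49: h_left=-1, h_right=-1, diff=0 [OK], height=0
  node 47: h_left=0, h_right=0, diff=0 [OK], height=1
  node 30: h_left=1, h_right=1, diff=0 [OK], height=2
All nodes satisfy the balance condition.
Result: Balanced


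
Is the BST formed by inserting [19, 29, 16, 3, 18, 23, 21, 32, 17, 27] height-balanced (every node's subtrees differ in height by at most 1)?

Tree (level-order array): [19, 16, 29, 3, 18, 23, 32, None, None, 17, None, 21, 27]
Definition: a tree is height-balanced if, at every node, |h(left) - h(right)| <= 1 (empty subtree has height -1).
Bottom-up per-node check:
  node 3: h_left=-1, h_right=-1, diff=0 [OK], height=0
  node 17: h_left=-1, h_right=-1, diff=0 [OK], height=0
  node 18: h_left=0, h_right=-1, diff=1 [OK], height=1
  node 16: h_left=0, h_right=1, diff=1 [OK], height=2
  node 21: h_left=-1, h_right=-1, diff=0 [OK], height=0
  node 27: h_left=-1, h_right=-1, diff=0 [OK], height=0
  node 23: h_left=0, h_right=0, diff=0 [OK], height=1
  node 32: h_left=-1, h_right=-1, diff=0 [OK], height=0
  node 29: h_left=1, h_right=0, diff=1 [OK], height=2
  node 19: h_left=2, h_right=2, diff=0 [OK], height=3
All nodes satisfy the balance condition.
Result: Balanced


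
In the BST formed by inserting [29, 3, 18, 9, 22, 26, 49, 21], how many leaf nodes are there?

Tree built from: [29, 3, 18, 9, 22, 26, 49, 21]
Tree (level-order array): [29, 3, 49, None, 18, None, None, 9, 22, None, None, 21, 26]
Rule: A leaf has 0 children.
Per-node child counts:
  node 29: 2 child(ren)
  node 3: 1 child(ren)
  node 18: 2 child(ren)
  node 9: 0 child(ren)
  node 22: 2 child(ren)
  node 21: 0 child(ren)
  node 26: 0 child(ren)
  node 49: 0 child(ren)
Matching nodes: [9, 21, 26, 49]
Count of leaf nodes: 4


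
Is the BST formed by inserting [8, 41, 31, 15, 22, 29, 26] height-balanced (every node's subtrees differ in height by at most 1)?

Tree (level-order array): [8, None, 41, 31, None, 15, None, None, 22, None, 29, 26]
Definition: a tree is height-balanced if, at every node, |h(left) - h(right)| <= 1 (empty subtree has height -1).
Bottom-up per-node check:
  node 26: h_left=-1, h_right=-1, diff=0 [OK], height=0
  node 29: h_left=0, h_right=-1, diff=1 [OK], height=1
  node 22: h_left=-1, h_right=1, diff=2 [FAIL (|-1-1|=2 > 1)], height=2
  node 15: h_left=-1, h_right=2, diff=3 [FAIL (|-1-2|=3 > 1)], height=3
  node 31: h_left=3, h_right=-1, diff=4 [FAIL (|3--1|=4 > 1)], height=4
  node 41: h_left=4, h_right=-1, diff=5 [FAIL (|4--1|=5 > 1)], height=5
  node 8: h_left=-1, h_right=5, diff=6 [FAIL (|-1-5|=6 > 1)], height=6
Node 22 violates the condition: |-1 - 1| = 2 > 1.
Result: Not balanced


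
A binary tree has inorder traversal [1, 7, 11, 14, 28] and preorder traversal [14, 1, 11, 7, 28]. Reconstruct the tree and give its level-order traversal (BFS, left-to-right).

Inorder:  [1, 7, 11, 14, 28]
Preorder: [14, 1, 11, 7, 28]
Algorithm: preorder visits root first, so consume preorder in order;
for each root, split the current inorder slice at that value into
left-subtree inorder and right-subtree inorder, then recurse.
Recursive splits:
  root=14; inorder splits into left=[1, 7, 11], right=[28]
  root=1; inorder splits into left=[], right=[7, 11]
  root=11; inorder splits into left=[7], right=[]
  root=7; inorder splits into left=[], right=[]
  root=28; inorder splits into left=[], right=[]
Reconstructed level-order: [14, 1, 28, 11, 7]


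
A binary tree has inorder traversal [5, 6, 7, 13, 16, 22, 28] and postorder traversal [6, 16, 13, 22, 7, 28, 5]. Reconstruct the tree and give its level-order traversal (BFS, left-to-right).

Inorder:   [5, 6, 7, 13, 16, 22, 28]
Postorder: [6, 16, 13, 22, 7, 28, 5]
Algorithm: postorder visits root last, so walk postorder right-to-left;
each value is the root of the current inorder slice — split it at that
value, recurse on the right subtree first, then the left.
Recursive splits:
  root=5; inorder splits into left=[], right=[6, 7, 13, 16, 22, 28]
  root=28; inorder splits into left=[6, 7, 13, 16, 22], right=[]
  root=7; inorder splits into left=[6], right=[13, 16, 22]
  root=22; inorder splits into left=[13, 16], right=[]
  root=13; inorder splits into left=[], right=[16]
  root=16; inorder splits into left=[], right=[]
  root=6; inorder splits into left=[], right=[]
Reconstructed level-order: [5, 28, 7, 6, 22, 13, 16]
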